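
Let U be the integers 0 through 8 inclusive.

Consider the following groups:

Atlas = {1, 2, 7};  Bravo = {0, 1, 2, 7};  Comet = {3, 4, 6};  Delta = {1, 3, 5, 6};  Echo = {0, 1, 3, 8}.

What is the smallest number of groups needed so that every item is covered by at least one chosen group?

Take {Bravo, Comet, Delta, Echo}. Their union is {0, 1, 2, 3, 4, 5, 6, 7, 8}, which is all 9 items.
Only Echo contains 8, so Echo is forced; the remaining 5 items need at least 3 more groups (each remaining group adds at most 2) — so at least 4 groups are needed, and 4 is optimal.

4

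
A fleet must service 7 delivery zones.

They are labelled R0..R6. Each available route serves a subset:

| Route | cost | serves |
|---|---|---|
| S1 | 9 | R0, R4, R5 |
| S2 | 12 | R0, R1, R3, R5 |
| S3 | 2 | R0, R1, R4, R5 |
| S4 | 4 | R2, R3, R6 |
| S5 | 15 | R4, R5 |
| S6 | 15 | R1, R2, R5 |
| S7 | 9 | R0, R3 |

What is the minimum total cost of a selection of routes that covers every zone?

S3, S4 together cover every zone (S3 ∪ S4 = {R0, R1, R2, R3, R4, R5, R6}); total cost 2 + 4 = 6.
No covering selection has total cost below 6.

6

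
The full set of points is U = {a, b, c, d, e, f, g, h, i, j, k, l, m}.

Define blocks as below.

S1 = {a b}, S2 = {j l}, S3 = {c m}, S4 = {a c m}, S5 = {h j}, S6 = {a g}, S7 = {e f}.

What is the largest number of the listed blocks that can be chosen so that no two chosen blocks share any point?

4

S3, S5, S6, S7 are pairwise disjoint (S3={c,m}; S5={h,j}; S6={a,g}; S7={e,f}).
Every remaining block overlaps one of these, and no 5 of the listed blocks are pairwise disjoint, so 4 is the maximum.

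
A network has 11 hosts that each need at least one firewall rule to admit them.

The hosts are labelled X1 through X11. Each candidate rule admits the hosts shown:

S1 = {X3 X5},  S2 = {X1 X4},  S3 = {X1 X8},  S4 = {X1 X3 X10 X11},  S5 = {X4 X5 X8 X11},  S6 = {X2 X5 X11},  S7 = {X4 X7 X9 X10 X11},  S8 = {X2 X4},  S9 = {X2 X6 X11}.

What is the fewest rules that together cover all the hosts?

Take {S4, S5, S7, S9}. Their union is {X1, X2, X3, X4, X5, X6, X7, X8, X9, X10, X11}, which is all 11 hosts.
Only S7 contains X7, so S7 is forced; the remaining 6 hosts need at least 3 more rules (each remaining rule adds at most 2) — so at least 4 rules are needed, and 4 is optimal.

4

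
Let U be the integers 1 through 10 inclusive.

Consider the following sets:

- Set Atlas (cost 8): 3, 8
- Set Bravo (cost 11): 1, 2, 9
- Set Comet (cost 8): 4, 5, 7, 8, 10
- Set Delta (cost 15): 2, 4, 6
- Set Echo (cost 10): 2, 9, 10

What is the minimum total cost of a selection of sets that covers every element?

Atlas, Bravo, Comet, Delta together cover every element (Atlas ∪ Bravo ∪ Comet ∪ Delta = {1, 2, 3, 4, 5, 6, 7, 8, 9, 10}); total cost 8 + 11 + 8 + 15 = 42.
No covering selection has total cost below 42.

42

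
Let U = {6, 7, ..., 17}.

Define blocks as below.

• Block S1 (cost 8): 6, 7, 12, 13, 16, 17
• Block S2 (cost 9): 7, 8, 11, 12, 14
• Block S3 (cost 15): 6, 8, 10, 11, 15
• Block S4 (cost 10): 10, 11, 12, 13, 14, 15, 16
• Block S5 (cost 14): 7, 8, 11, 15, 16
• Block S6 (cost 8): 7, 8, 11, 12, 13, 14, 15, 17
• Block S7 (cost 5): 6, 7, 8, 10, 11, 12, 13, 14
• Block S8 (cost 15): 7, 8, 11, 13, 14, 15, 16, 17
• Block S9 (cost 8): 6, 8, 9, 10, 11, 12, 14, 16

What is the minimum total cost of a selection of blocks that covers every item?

16

S6, S9 together cover every item (S6 ∪ S9 = {6, 7, 8, 9, 10, 11, 12, 13, 14, 15, 16, 17}); total cost 8 + 8 = 16.
The greedy pick S7, S1, S6, S9 costs 29; no covering selection beats 16.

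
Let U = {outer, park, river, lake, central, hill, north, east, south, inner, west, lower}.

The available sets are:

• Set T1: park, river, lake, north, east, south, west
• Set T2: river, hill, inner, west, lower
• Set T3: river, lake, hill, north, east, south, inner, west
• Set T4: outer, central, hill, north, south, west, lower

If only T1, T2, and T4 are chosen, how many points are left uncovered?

Union of T1, T2, T4 = {outer, park, river, lake, central, hill, north, east, south, inner, west, lower} — that's every point, so 0 are uncovered.

0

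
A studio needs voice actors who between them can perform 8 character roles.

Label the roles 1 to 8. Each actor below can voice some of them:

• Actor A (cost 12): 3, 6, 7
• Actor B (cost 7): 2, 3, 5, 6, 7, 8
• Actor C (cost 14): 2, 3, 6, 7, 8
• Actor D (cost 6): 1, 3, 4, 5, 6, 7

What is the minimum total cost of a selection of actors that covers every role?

B, D together cover every role (B ∪ D = {1, 2, 3, 4, 5, 6, 7, 8}); total cost 7 + 6 = 13.
No covering selection has total cost below 13.

13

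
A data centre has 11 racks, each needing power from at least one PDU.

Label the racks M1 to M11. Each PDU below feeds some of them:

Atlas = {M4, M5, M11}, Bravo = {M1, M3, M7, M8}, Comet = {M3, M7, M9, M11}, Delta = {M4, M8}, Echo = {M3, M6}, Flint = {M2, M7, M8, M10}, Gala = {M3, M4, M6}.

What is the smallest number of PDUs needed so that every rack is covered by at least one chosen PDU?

5

Atlas and Bravo and Comet and Flint and Gala together: Atlas ∪ Bravo ∪ Comet ∪ Flint ∪ Gala = {M1, M2, M3, M4, M5, M6, M7, M8, M9, M10, M11} — every rack is covered.
No 4 of the 7 PDUs cover everything (all 35 combinations miss at least one rack), so 5 is optimal.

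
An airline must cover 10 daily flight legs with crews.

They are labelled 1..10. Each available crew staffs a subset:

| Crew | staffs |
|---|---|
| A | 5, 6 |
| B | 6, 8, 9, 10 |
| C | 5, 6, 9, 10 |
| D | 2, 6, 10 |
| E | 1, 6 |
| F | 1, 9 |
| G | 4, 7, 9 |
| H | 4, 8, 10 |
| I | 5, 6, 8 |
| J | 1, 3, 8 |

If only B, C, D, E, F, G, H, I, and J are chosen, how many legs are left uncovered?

0

Union of B, C, D, E, F, G, H, I, J = {1, 2, 3, 4, 5, 6, 7, 8, 9, 10} — that's every leg, so 0 are uncovered.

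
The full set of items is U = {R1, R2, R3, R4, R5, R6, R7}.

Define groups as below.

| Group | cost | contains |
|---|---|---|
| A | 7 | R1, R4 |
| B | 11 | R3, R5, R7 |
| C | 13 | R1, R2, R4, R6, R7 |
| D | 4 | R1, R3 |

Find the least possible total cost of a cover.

B, C together cover every item (B ∪ C = {R1, R2, R3, R4, R5, R6, R7}); total cost 11 + 13 = 24.
The greedy pick D, C, B costs 28; no covering selection beats 24.

24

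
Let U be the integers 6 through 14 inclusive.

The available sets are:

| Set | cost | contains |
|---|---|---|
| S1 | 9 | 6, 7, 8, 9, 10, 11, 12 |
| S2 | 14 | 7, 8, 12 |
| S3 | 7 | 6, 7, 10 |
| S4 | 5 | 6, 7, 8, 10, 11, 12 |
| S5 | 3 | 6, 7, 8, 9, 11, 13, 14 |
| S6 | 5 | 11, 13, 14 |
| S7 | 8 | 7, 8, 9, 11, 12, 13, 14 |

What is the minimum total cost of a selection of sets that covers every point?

S4, S5 together cover every point (S4 ∪ S5 = {6, 7, 8, 9, 10, 11, 12, 13, 14}); total cost 5 + 3 = 8.
No covering selection has total cost below 8.

8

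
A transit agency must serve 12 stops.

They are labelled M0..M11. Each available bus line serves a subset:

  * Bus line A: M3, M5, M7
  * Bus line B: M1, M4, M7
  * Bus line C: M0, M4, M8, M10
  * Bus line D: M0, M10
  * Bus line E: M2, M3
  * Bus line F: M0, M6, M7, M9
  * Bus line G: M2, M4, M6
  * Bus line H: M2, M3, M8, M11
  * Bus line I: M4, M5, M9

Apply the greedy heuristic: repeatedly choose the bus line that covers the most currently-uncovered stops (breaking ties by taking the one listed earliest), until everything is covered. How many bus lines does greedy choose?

Greedy: pick C (covers 4 new) → pick A (covers 3 new) → pick F (covers 2 new) → pick H (covers 2 new) → pick B (covers 1 new). Total picks: 5.

5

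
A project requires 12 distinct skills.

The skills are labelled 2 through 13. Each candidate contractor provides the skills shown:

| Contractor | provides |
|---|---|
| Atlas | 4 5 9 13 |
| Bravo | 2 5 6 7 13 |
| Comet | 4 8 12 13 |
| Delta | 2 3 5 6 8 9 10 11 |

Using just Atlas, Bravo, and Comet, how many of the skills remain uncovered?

Union of Atlas, Bravo, Comet = {2, 4, 5, 6, 7, 8, 9, 12, 13}.
Not covered: 3, 10, 11 — 3 skills.

3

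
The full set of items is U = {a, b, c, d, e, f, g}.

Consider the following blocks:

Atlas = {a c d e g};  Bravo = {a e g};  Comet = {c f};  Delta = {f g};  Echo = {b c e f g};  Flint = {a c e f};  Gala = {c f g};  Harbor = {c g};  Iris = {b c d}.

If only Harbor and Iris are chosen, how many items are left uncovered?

Union of Harbor, Iris = {b, c, d, g}.
Not covered: a, e, f — 3 items.

3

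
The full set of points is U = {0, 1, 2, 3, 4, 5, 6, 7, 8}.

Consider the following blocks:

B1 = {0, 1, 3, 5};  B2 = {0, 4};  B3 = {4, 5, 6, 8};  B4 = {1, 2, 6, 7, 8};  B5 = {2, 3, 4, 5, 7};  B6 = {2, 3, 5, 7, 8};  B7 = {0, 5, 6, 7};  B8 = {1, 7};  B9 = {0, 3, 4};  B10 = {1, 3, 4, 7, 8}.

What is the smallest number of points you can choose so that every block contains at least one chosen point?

3

Take H = {1, 4, 7}. Each listed block contains at least one of these, so H is a hitting set of size 3.
No choice of 2 points meets every block, so 3 is the minimum.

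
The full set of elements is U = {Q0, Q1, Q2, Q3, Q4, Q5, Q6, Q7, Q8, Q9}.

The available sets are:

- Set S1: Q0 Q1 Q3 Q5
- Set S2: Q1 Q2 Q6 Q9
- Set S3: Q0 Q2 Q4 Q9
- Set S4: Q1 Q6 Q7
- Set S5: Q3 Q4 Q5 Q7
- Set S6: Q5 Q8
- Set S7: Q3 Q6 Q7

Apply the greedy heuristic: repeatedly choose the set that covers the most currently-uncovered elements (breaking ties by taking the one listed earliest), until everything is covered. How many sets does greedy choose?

Greedy: pick S1 (covers 4 new) → pick S2 (covers 3 new) → pick S5 (covers 2 new) → pick S6 (covers 1 new). Total picks: 4.

4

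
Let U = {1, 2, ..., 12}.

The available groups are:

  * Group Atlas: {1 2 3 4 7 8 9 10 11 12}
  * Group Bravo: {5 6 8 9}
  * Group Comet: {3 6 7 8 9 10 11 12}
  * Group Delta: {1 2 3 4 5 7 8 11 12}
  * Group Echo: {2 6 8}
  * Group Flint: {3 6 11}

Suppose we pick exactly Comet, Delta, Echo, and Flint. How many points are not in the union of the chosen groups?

0

Union of Comet, Delta, Echo, Flint = {1, 2, 3, 4, 5, 6, 7, 8, 9, 10, 11, 12} — that's every point, so 0 are uncovered.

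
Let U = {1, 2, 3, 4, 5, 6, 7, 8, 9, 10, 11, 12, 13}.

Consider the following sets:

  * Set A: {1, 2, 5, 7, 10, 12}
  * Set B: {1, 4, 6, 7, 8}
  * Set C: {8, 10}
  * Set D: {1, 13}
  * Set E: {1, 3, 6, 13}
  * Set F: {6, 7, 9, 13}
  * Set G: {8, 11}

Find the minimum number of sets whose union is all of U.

5

A, B, E, F, and G cover everything between them: the union {1, 2, 3, 4, 5, 6, 7, 8, 9, 10, 11, 12, 13} is all of U.
No 4 of the 7 sets cover everything (all 35 combinations miss at least one point), so 5 is optimal.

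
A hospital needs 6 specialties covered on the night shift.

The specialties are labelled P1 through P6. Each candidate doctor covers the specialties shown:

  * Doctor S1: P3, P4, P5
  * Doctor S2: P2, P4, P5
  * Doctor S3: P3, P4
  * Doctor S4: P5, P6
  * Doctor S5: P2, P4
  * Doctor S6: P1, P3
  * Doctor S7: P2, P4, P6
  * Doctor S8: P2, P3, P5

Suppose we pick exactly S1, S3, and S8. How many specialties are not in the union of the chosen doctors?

2

Union of S1, S3, S8 = {P2, P3, P4, P5}.
Not covered: P1, P6 — 2 specialties.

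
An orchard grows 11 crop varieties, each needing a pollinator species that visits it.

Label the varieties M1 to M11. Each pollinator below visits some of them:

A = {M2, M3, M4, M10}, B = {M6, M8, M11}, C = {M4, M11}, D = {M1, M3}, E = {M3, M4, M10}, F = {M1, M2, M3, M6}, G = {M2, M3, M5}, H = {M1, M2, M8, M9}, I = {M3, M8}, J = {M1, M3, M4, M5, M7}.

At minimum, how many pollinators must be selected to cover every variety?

4

B and E and H and J together: B ∪ E ∪ H ∪ J = {M1, M2, M3, M4, M5, M6, M7, M8, M9, M10, M11} — every variety is covered.
No 3 of the 10 pollinators cover everything (all 120 combinations miss at least one variety), so 4 is optimal.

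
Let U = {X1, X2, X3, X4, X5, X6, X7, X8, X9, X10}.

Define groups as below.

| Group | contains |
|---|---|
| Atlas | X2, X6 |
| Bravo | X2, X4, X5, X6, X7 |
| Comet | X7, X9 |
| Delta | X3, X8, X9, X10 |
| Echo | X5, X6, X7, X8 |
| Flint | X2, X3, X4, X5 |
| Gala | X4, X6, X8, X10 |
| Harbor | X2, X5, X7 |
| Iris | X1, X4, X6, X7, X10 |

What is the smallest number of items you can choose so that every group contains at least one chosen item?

The 3 items {X2, X6, X9} hit every group.
No choice of 2 items meets every group, so 3 is the minimum.

3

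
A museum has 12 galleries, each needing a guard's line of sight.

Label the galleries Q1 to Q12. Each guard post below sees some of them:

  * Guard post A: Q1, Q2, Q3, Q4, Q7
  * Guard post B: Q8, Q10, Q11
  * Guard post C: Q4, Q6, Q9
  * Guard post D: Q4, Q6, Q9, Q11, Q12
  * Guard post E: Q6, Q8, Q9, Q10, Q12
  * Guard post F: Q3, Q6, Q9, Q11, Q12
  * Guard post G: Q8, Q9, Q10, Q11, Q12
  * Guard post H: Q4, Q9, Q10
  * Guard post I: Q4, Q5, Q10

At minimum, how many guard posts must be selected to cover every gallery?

4

Take {A, E, F, I}. Their union is {Q1, Q2, Q3, Q4, Q5, Q6, Q7, Q8, Q9, Q10, Q11, Q12}, which is all 12 galleries.
No 3 of the 9 guard posts cover everything (all 84 combinations miss at least one gallery), so 4 is optimal.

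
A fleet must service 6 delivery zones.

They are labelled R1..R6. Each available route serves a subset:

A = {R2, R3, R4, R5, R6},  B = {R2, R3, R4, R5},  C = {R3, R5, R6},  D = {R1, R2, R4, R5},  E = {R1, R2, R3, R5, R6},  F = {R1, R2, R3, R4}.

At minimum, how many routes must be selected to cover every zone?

2

B and E together: B ∪ E = {R1, R2, R3, R4, R5, R6} — every zone is covered.
No single route has all 6 zones (the largest, A, has 5), so 2 is optimal.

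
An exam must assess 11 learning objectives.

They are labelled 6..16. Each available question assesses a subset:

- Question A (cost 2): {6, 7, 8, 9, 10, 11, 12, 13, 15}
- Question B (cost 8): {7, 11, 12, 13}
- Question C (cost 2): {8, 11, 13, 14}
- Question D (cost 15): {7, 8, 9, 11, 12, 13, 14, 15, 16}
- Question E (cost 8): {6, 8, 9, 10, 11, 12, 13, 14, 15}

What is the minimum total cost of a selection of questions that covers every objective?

17

A, D together cover every objective (A ∪ D = {6, 7, 8, 9, 10, 11, 12, 13, 14, 15, 16}); total cost 2 + 15 = 17.
The greedy pick A, C, D costs 19; no covering selection beats 17.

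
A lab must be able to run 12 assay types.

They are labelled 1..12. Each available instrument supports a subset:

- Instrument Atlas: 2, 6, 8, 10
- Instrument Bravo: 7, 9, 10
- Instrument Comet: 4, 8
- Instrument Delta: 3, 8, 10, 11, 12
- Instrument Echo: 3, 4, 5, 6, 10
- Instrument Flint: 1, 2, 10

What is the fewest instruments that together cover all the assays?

Bravo and Delta and Echo and Flint together: Bravo ∪ Delta ∪ Echo ∪ Flint = {1, 2, 3, 4, 5, 6, 7, 8, 9, 10, 11, 12} — every assay is covered.
Only Flint contains 1, so Flint is forced; the remaining 9 assays need at least 3 more instruments (each remaining instrument adds at most 4) — so at least 4 instruments are needed, and 4 is optimal.

4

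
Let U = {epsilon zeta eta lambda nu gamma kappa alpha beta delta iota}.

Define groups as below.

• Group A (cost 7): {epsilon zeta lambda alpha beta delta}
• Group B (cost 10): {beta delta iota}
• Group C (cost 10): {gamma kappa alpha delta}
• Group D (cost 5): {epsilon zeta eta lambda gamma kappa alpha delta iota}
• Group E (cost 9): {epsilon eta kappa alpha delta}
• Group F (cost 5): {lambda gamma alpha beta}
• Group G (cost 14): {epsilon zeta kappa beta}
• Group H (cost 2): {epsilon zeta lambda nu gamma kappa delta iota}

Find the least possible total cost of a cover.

12

D, F, H together cover every point (D ∪ F ∪ H = {epsilon, zeta, eta, lambda, nu, gamma, kappa, alpha, beta, delta, iota}); total cost 5 + 5 + 2 = 12.
No covering selection has total cost below 12.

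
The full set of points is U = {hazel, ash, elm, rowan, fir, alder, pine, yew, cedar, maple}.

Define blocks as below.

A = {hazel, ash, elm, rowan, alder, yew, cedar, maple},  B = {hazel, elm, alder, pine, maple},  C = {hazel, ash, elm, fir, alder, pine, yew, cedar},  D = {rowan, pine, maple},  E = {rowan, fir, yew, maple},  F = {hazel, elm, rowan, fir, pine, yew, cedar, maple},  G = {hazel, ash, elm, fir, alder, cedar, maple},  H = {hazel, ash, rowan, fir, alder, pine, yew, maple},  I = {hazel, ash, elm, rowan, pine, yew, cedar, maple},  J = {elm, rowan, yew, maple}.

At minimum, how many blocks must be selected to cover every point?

A and F together: A ∪ F = {hazel, ash, elm, rowan, fir, alder, pine, yew, cedar, maple} — every point is covered.
No single block has all 10 points (the largest, A, has 8), so 2 is optimal.

2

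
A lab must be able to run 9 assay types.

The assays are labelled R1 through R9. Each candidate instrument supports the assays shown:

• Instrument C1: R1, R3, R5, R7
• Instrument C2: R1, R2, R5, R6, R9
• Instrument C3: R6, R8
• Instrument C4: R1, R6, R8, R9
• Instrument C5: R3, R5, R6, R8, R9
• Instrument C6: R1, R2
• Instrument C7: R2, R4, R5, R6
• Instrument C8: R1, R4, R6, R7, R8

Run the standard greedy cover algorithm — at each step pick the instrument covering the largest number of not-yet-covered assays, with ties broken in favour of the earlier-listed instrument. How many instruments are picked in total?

Greedy: pick C2 (covers 5 new) → pick C8 (covers 3 new) → pick C1 (covers 1 new). Total picks: 3.

3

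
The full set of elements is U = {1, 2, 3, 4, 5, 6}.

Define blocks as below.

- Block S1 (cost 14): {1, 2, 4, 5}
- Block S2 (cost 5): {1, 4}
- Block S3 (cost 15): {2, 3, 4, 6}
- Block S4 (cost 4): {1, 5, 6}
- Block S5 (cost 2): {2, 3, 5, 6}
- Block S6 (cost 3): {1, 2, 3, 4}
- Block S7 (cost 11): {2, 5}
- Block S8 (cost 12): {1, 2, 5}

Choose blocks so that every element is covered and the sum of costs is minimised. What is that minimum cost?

S5, S6 together cover every element (S5 ∪ S6 = {1, 2, 3, 4, 5, 6}); total cost 2 + 3 = 5.
No covering selection has total cost below 5.

5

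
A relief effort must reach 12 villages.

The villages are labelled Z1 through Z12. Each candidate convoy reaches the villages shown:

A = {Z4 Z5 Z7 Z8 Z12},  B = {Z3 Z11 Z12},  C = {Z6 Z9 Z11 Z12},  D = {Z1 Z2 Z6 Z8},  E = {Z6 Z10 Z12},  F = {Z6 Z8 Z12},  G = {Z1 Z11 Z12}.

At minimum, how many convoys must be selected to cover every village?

Take {A, B, C, D, E}. Their union is {Z1, Z2, Z3, Z4, Z5, Z6, Z7, Z8, Z9, Z10, Z11, Z12}, which is all 12 villages.
No 4 of the 7 convoys cover everything (all 35 combinations miss at least one village), so 5 is optimal.

5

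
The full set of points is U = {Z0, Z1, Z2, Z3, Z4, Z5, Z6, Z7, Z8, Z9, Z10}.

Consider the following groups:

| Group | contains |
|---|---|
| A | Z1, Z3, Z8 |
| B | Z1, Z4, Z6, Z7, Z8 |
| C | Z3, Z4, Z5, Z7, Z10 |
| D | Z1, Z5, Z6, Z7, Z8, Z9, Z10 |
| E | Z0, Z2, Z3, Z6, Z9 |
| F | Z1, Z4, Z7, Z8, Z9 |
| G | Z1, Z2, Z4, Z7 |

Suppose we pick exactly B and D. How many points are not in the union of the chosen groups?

3

Union of B, D = {Z1, Z4, Z5, Z6, Z7, Z8, Z9, Z10}.
Not covered: Z0, Z2, Z3 — 3 points.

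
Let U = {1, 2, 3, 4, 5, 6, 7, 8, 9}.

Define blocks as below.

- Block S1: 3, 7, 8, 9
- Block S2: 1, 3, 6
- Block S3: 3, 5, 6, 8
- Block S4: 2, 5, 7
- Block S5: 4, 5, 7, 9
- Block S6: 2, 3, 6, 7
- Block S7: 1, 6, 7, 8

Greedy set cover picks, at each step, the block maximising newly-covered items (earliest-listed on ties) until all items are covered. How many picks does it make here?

Greedy: pick S1 (covers 4 new) → pick S2 (covers 2 new) → pick S4 (covers 2 new) → pick S5 (covers 1 new). Total picks: 4.
(The true minimum cover uses only 3 blocks, so greedy is not optimal here.)

4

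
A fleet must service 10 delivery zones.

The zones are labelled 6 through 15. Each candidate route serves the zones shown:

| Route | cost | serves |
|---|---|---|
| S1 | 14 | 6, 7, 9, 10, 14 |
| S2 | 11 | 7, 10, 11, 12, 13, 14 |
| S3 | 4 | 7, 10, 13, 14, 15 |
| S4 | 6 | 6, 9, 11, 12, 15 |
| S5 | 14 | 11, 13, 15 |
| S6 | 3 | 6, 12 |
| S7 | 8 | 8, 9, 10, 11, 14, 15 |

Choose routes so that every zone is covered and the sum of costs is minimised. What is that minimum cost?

S3, S6, S7 together cover every zone (S3 ∪ S6 ∪ S7 = {6, 7, 8, 9, 10, 11, 12, 13, 14, 15}); total cost 4 + 3 + 8 = 15.
The greedy pick S3, S4, S7 costs 18; no covering selection beats 15.

15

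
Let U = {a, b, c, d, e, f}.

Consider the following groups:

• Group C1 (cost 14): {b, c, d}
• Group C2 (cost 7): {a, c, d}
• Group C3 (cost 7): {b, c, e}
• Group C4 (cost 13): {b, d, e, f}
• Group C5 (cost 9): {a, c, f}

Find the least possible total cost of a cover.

20

C2, C4 together cover every element (C2 ∪ C4 = {a, b, c, d, e, f}); total cost 7 + 13 = 20.
The greedy pick C2, C3, C5 costs 23; no covering selection beats 20.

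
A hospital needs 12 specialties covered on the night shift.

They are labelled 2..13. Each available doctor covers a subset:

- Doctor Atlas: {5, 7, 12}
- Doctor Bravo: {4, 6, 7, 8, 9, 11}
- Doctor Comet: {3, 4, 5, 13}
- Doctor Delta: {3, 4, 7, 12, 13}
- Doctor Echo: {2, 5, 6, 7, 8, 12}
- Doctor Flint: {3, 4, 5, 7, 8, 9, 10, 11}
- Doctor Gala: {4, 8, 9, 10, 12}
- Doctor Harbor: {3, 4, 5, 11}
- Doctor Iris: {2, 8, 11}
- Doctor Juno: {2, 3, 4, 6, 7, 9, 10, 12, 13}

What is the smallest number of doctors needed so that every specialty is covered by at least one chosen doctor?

2

Flint and Juno together: Flint ∪ Juno = {2, 3, 4, 5, 6, 7, 8, 9, 10, 11, 12, 13} — every specialty is covered.
No single doctor has all 12 specialties (the largest, Juno, has 9), so 2 is optimal.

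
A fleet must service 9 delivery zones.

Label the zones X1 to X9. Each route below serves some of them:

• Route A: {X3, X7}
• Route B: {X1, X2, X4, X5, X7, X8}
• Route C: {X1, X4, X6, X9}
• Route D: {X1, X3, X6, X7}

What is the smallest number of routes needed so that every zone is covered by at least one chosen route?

B and C and D together: B ∪ C ∪ D = {X1, X2, X3, X4, X5, X6, X7, X8, X9} — every zone is covered.
Only B contains X2, so B is forced; the remaining 3 zones need at least 2 more routes (each remaining route adds at most 2) — so at least 3 routes are needed, and 3 is optimal.

3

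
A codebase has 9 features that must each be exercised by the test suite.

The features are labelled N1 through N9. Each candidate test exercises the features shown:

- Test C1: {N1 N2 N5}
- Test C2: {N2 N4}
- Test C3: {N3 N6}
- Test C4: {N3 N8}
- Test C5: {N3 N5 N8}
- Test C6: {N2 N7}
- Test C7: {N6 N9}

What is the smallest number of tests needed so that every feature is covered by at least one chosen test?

Take {C1, C2, C5, C6, C7}. Their union is {N1, N2, N3, N4, N5, N6, N7, N8, N9}, which is all 9 features.
No 4 of the 7 tests cover everything (all 35 combinations miss at least one feature), so 5 is optimal.

5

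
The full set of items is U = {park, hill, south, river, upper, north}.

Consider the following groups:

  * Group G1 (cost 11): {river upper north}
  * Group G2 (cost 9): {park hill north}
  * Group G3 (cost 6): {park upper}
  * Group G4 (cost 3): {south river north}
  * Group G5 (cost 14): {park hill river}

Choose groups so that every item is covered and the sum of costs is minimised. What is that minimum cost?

18

G2, G3, G4 together cover every item (G2 ∪ G3 ∪ G4 = {park, hill, south, river, upper, north}); total cost 9 + 6 + 3 = 18.
No covering selection has total cost below 18.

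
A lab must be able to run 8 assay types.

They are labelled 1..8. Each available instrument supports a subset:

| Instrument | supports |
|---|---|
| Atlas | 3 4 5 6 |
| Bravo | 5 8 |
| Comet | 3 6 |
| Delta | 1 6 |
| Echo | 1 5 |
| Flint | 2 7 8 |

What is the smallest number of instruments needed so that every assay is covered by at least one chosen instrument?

3

Take {Atlas, Delta, Flint}. Their union is {1, 2, 3, 4, 5, 6, 7, 8}, which is all 8 assays.
Only Flint contains 2, so Flint is forced; the remaining 5 assays need at least 2 more instruments (each remaining instrument adds at most 4) — so at least 3 instruments are needed, and 3 is optimal.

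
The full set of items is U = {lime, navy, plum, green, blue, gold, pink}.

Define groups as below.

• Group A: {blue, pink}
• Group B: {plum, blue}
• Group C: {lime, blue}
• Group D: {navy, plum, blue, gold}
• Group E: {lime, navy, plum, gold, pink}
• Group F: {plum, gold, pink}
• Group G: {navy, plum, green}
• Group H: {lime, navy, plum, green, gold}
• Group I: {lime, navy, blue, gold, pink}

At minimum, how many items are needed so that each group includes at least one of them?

Take T = {plum, blue}. Each listed group contains at least one of these, so T is a hitting set of size 2.
The groups A, H are pairwise disjoint, so any hitting set needs a separate item for each — at least 2. Hence 2 is optimal.

2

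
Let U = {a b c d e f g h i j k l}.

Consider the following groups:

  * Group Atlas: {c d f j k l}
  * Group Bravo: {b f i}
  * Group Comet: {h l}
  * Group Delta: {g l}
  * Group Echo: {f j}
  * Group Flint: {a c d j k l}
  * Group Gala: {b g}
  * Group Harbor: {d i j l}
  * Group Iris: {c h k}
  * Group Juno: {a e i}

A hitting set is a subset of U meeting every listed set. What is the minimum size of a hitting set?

T = {g, h, i, j} meets every group (each contains at least one member of T), and |T| = 4.
The groups Delta, Echo, Iris, Juno are pairwise disjoint, so any hitting set needs a separate item for each — at least 4. Hence 4 is optimal.

4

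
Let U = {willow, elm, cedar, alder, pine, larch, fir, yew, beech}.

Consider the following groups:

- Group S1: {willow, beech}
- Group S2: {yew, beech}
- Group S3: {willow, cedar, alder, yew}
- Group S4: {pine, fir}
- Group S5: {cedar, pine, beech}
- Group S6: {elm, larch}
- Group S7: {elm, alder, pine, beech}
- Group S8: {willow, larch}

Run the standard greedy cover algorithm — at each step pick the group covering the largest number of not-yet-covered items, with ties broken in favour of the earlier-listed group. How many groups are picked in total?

Greedy: pick S3 (covers 4 new) → pick S7 (covers 3 new) → pick S4 (covers 1 new) → pick S6 (covers 1 new). Total picks: 4.

4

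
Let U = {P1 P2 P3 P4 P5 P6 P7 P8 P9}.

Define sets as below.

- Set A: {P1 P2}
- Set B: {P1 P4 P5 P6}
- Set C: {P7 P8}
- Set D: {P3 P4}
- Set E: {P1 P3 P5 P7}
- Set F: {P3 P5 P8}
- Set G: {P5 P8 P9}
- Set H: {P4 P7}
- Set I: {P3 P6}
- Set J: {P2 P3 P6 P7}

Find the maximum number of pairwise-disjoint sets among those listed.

A, G, H, I are pairwise disjoint (A={P1,P2}; G={P5,P8,P9}; H={P4,P7}; I={P3,P6}).
Every remaining set overlaps one of these, and no 5 of the listed sets are pairwise disjoint, so 4 is the maximum.

4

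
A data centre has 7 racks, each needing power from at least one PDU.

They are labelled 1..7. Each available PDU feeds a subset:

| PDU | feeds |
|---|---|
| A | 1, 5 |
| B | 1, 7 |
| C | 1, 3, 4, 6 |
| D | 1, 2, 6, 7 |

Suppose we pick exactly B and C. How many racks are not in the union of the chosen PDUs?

2

Union of B, C = {1, 3, 4, 6, 7}.
Not covered: 2, 5 — 2 racks.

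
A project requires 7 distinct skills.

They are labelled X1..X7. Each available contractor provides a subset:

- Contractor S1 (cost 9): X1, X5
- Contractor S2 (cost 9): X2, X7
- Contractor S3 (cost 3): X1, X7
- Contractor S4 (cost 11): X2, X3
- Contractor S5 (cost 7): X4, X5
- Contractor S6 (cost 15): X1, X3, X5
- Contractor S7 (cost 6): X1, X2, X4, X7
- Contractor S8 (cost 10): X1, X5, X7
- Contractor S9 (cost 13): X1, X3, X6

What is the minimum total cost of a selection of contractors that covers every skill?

26

S5, S7, S9 together cover every skill (S5 ∪ S7 ∪ S9 = {X1, X2, X3, X4, X5, X6, X7}); total cost 7 + 6 + 13 = 26.
The greedy pick S3, S7, S9, S5 costs 29; no covering selection beats 26.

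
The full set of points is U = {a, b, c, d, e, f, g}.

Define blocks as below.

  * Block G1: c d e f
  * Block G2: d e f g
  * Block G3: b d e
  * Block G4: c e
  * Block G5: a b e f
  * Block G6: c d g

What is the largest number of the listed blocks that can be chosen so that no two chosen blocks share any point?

G5, G6 are pairwise disjoint (G5={a,b,e,f}; G6={c,d,g}).
Every remaining block overlaps one of these, and no 3 of the listed blocks are pairwise disjoint, so 2 is the maximum.

2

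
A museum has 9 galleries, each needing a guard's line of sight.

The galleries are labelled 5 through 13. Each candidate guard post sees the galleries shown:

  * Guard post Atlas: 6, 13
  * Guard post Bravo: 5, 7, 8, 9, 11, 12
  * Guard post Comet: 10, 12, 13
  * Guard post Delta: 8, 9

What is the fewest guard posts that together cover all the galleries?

3

Take {Atlas, Bravo, Comet}. Their union is {5, 6, 7, 8, 9, 10, 11, 12, 13}, which is all 9 galleries.
Only Bravo contains 5, so Bravo is forced; the remaining 3 galleries need at least 2 more guard posts (each remaining guard post adds at most 2) — so at least 3 guard posts are needed, and 3 is optimal.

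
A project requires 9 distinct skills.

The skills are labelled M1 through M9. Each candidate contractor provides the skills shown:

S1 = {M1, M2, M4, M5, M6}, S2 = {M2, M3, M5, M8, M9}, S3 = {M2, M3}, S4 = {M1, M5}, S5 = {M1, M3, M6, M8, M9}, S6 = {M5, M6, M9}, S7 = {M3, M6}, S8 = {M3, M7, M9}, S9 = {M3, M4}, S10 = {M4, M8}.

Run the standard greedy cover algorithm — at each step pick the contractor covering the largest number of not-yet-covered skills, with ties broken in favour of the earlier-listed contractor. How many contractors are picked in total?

Greedy: pick S1 (covers 5 new) → pick S2 (covers 3 new) → pick S8 (covers 1 new). Total picks: 3.

3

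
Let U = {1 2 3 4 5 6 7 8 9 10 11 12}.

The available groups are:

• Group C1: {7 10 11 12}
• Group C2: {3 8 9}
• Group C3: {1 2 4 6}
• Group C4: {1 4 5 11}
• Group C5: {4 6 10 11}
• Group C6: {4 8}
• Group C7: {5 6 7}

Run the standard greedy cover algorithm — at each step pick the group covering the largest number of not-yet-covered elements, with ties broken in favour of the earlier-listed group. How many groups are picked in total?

Greedy: pick C1 (covers 4 new) → pick C3 (covers 4 new) → pick C2 (covers 3 new) → pick C4 (covers 1 new). Total picks: 4.

4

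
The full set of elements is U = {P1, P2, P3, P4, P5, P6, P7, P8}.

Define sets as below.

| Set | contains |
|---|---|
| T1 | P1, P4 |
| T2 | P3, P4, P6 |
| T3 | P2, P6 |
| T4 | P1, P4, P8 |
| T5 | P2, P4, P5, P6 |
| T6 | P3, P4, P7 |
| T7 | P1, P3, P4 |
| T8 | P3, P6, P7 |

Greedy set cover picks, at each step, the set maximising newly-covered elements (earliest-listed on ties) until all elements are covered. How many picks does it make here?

Greedy: pick T5 (covers 4 new) → pick T4 (covers 2 new) → pick T6 (covers 2 new). Total picks: 3.

3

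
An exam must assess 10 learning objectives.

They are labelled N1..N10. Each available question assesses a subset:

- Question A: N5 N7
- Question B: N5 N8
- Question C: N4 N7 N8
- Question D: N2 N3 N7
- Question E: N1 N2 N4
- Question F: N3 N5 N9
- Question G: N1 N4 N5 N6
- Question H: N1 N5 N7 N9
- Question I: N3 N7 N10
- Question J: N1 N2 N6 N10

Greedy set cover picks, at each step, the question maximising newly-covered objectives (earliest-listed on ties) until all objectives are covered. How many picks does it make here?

Greedy: pick G (covers 4 new) → pick D (covers 3 new) → pick B (covers 1 new) → pick F (covers 1 new) → pick I (covers 1 new). Total picks: 5.
(The true minimum cover uses only 3 questions, so greedy is not optimal here.)

5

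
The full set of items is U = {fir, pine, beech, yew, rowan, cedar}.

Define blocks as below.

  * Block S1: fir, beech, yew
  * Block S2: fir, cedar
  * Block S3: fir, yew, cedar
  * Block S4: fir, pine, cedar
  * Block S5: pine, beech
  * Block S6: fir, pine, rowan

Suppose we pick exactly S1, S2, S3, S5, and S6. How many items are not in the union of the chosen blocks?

Union of S1, S2, S3, S5, S6 = {fir, pine, beech, yew, rowan, cedar} — that's every item, so 0 are uncovered.

0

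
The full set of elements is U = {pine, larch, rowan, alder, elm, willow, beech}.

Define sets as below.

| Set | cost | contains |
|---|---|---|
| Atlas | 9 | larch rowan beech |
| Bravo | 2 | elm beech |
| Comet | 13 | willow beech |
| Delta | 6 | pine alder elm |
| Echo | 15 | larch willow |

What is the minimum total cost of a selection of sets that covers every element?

Atlas, Comet, Delta together cover every element (Atlas ∪ Comet ∪ Delta = {pine, larch, rowan, alder, elm, willow, beech}); total cost 9 + 13 + 6 = 28.
The greedy pick Bravo, Delta, Atlas, Comet costs 30; no covering selection beats 28.

28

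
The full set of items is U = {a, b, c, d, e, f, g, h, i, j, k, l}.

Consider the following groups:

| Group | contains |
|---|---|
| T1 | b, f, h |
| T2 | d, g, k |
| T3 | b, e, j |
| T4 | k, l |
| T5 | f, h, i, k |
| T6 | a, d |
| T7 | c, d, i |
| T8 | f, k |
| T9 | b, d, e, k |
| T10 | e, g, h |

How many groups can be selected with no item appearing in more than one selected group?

3

T3, T4, T6 are pairwise disjoint (T3={b,e,j}; T4={k,l}; T6={a,d}).
Every remaining group overlaps one of these, and no 4 of the listed groups are pairwise disjoint, so 3 is the maximum.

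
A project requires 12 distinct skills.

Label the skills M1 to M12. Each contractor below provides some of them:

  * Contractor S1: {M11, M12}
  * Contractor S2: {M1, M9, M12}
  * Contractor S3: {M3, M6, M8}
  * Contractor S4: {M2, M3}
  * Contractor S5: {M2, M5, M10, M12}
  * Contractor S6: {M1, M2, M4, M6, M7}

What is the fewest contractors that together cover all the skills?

5

Take {S1, S2, S3, S5, S6}. Their union is {M1, M2, M3, M4, M5, M6, M7, M8, M9, M10, M11, M12}, which is all 12 skills.
No 4 of the 6 contractors cover everything (all 15 combinations miss at least one skill), so 5 is optimal.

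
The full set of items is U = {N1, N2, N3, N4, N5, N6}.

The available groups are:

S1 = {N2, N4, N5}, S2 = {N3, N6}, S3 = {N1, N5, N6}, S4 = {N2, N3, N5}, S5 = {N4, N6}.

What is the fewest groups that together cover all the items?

3

S1, S3, and S4 cover everything between them: the union {N1, N2, N3, N4, N5, N6} is all of U.
Only S3 contains N1, so S3 is forced; the remaining 3 items need at least 2 more groups (each remaining group adds at most 2) — so at least 3 groups are needed, and 3 is optimal.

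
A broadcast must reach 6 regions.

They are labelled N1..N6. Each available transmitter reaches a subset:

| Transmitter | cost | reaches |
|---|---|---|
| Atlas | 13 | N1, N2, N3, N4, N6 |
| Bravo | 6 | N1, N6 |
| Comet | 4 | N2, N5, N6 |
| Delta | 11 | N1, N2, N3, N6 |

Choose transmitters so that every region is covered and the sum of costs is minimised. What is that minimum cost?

17

Atlas, Comet together cover every region (Atlas ∪ Comet = {N1, N2, N3, N4, N5, N6}); total cost 13 + 4 = 17.
No covering selection has total cost below 17.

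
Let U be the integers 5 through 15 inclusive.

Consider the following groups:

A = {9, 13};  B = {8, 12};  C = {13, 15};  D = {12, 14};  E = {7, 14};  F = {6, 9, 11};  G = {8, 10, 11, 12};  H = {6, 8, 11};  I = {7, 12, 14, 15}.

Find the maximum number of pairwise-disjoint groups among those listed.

4

B, C, E, F are pairwise disjoint (B={8,12}; C={13,15}; E={7,14}; F={6,9,11}).
Every remaining group overlaps one of these, and no 5 of the listed groups are pairwise disjoint, so 4 is the maximum.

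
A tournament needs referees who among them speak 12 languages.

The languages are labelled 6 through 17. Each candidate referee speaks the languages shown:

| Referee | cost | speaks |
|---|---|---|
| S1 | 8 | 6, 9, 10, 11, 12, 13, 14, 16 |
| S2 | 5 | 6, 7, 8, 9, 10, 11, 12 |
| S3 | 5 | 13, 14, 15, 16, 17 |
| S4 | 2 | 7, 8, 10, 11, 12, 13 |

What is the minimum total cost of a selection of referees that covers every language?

S2, S3 together cover every language (S2 ∪ S3 = {6, 7, 8, 9, 10, 11, 12, 13, 14, 15, 16, 17}); total cost 5 + 5 = 10.
The greedy pick S4, S3, S2 costs 12; no covering selection beats 10.

10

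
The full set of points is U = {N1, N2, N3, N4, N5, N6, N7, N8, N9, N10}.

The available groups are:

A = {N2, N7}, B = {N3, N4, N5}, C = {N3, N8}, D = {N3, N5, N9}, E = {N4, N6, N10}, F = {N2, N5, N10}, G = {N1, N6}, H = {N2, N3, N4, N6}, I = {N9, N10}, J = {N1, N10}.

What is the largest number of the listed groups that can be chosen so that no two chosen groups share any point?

A, B, G, I are pairwise disjoint (A={N2,N7}; B={N3,N4,N5}; G={N1,N6}; I={N9,N10}).
Every remaining group overlaps one of these, and no 5 of the listed groups are pairwise disjoint, so 4 is the maximum.

4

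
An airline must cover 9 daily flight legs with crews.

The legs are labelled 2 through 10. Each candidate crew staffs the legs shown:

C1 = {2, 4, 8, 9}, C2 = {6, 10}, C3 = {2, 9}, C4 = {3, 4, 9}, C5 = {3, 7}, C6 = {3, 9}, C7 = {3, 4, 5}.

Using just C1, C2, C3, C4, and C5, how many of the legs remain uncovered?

Union of C1, C2, C3, C4, C5 = {2, 3, 4, 6, 7, 8, 9, 10}.
Not covered: 5 — 1 leg.

1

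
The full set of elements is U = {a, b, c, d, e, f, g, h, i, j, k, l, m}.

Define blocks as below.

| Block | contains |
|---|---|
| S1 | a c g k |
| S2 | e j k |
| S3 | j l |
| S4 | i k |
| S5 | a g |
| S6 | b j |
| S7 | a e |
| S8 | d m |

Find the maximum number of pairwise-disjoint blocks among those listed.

S4, S5, S6, S8 are pairwise disjoint (S4={i,k}; S5={a,g}; S6={b,j}; S8={d,m}).
Every remaining block overlaps one of these, and no 5 of the listed blocks are pairwise disjoint, so 4 is the maximum.

4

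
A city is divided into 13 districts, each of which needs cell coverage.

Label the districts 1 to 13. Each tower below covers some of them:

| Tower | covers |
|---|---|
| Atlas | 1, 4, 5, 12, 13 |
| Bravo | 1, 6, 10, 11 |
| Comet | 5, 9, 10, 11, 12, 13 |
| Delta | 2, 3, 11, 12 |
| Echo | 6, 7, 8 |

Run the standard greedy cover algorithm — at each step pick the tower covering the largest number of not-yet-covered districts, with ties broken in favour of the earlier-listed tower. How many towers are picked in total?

4

Greedy: pick Comet (covers 6 new) → pick Echo (covers 3 new) → pick Atlas (covers 2 new) → pick Delta (covers 2 new). Total picks: 4.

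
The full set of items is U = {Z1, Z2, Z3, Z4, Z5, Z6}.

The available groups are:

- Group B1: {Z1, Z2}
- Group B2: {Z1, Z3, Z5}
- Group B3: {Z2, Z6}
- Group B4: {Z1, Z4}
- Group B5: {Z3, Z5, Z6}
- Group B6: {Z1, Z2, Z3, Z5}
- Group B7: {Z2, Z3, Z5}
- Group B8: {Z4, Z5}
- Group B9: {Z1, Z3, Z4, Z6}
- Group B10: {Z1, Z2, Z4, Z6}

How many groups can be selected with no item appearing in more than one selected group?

2

B4, B7 are pairwise disjoint (B4={Z1,Z4}; B7={Z2,Z3,Z5}).
Every remaining group overlaps one of these, and no 3 of the listed groups are pairwise disjoint, so 2 is the maximum.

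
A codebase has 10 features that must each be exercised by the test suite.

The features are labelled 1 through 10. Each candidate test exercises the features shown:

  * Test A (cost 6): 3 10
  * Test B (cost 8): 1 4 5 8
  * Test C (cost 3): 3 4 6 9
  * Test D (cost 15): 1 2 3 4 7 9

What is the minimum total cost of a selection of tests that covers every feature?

A, B, C, D together cover every feature (A ∪ B ∪ C ∪ D = {1, 2, 3, 4, 5, 6, 7, 8, 9, 10}); total cost 6 + 8 + 3 + 15 = 32.
No covering selection has total cost below 32.

32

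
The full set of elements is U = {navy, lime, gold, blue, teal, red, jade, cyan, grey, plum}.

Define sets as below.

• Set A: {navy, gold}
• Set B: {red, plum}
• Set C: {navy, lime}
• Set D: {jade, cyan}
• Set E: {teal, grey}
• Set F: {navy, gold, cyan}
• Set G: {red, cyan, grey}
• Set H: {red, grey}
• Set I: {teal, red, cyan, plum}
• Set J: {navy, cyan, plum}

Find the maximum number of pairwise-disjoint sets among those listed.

4

B, C, D, E are pairwise disjoint (B={red,plum}; C={navy,lime}; D={jade,cyan}; E={teal,grey}).
Every remaining set overlaps one of these, and no 5 of the listed sets are pairwise disjoint, so 4 is the maximum.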